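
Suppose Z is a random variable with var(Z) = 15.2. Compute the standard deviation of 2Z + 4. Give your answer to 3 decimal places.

var(2Z + 4) = (2)²·15.2 = 60.8
SD(2Z + 4) = √60.8 ≈ 7.797

7.797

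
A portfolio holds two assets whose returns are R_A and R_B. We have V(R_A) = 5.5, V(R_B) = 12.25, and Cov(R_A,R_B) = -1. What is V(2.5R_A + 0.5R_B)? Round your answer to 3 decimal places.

V(2.5R_A + 0.5R_B) = (2.5)²·V(R_A) + (0.5)²·V(R_B) + 2·(2.5)·(0.5)·Cov(R_A,R_B)
= 6.25·5.5 + 0.25·12.25 + 2.5·-1 = 34.9375

34.938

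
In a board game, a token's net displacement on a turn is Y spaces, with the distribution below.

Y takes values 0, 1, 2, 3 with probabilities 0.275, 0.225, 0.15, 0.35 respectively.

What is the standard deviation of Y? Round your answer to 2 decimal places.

E[Y] = (0)(0.275) + (1)(0.225) + (2)(0.15) + (3)(0.35) = 1.575
E[Y²] = (0)²(0.275) + (1)²(0.225) + (2)²(0.15) + (3)²(0.35) = 3.975
V(Y) = E[Y²] − (E[Y])² = 3.975 − (1.575)² = 1.494375
SD(Y) = √1.494375 ≈ 1.22

1.22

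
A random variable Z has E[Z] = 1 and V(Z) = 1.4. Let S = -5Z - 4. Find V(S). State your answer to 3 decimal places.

35.000

V(-5Z - 4) = (-5)²·V(Z) = 25·1.4 = 35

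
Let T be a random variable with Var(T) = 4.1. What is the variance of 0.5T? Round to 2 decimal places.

Var(0.5T) = (0.5)²·Var(T) = 0.25·4.1 = 1.025

1.03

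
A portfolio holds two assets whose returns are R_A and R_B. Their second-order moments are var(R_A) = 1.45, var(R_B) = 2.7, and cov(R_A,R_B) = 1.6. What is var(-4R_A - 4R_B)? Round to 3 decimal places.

var(-4R_A - 4R_B) = (-4)²·var(R_A) + (-4)²·var(R_B) + 2·(-4)·(-4)·cov(R_A,R_B)
= 16·1.45 + 16·2.7 + 32·1.6 = 117.6

117.600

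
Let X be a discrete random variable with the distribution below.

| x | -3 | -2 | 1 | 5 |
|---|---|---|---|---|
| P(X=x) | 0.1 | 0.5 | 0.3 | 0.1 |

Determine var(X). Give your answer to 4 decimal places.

E[X] = (-3)(0.1) + (-2)(0.5) + (1)(0.3) + (5)(0.1) = -0.5
E[X²] = (-3)²(0.1) + (-2)²(0.5) + (1)²(0.3) + (5)²(0.1) = 5.7
var(X) = E[X²] − (E[X])² = 5.7 − (-0.5)² = 5.45

5.4500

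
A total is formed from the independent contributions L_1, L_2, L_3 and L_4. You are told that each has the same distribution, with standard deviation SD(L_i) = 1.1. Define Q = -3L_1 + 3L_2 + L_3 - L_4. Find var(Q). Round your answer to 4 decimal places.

var(L_i) = (1.1)² = 1.21
By independence, var(Q) = (-3)²var(L_1) + (3)²var(L_2) + (1)²var(L_3) + (-1)²var(L_4)
= (-3)²·1.21 + (3)²·1.21 + (1)²·1.21 + (-1)²·1.21 = 24.2

24.2000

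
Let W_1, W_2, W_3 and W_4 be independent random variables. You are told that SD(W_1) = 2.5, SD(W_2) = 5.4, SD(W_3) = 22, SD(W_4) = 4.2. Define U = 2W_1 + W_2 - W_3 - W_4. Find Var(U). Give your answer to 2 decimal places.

555.80

Var(W_1) = 6.25, Var(W_2) = 29.16, Var(W_3) = 484, Var(W_4) = 17.64
By independence, Var(U) = (2)²Var(W_1) + (1)²Var(W_2) + (-1)²Var(W_3) + (-1)²Var(W_4)
= (2)²·6.25 + (1)²·29.16 + (-1)²·484 + (-1)²·17.64 = 555.8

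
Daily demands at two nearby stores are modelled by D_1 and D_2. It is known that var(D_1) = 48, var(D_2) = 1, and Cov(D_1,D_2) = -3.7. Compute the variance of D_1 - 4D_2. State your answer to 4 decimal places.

93.6000

var(D_1 - 4D_2) = (1)²·var(D_1) + (-4)²·var(D_2) + 2·(1)·(-4)·Cov(D_1,D_2)
= 1·48 + 16·1 + -8·-3.7 = 93.6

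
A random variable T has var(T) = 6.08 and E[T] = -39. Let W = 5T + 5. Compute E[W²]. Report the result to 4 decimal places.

E[5T + 5] = 5·-39 + 5 = -190
var(5T + 5) = (5)²·6.08 = 152
E[W²] = var(W) + (E[W])² = 152 + (-190)² = 36252

36252.0000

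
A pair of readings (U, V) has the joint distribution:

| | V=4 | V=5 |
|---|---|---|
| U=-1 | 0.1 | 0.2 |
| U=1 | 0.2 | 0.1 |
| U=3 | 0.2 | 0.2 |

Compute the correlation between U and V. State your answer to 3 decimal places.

E[U] = 1.2,  E[V] = 4.5
E[UV] = 5.3
cov(U,V) = E[UV] − E[U]E[V] = 5.3 − (1.2)(4.5) = -0.1
Var(U) = 2.76,  Var(V) = 0.25
ρ = -0.1 / √(2.76·0.25) ≈ -0.120

-0.120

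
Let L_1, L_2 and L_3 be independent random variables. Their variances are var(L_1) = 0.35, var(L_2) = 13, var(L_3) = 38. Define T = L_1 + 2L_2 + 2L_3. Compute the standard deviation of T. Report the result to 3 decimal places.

By independence, var(T) = (1)²var(L_1) + (2)²var(L_2) + (2)²var(L_3)
= (1)²·0.35 + (2)²·13 + (2)²·38 = 204.35
sd(T) = √204.35 ≈ 14.295

14.295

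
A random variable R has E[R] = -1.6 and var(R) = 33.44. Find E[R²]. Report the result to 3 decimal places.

36.000

E[R²] = var(R) + (E[R])² = 33.44 + (-1.6)² = 36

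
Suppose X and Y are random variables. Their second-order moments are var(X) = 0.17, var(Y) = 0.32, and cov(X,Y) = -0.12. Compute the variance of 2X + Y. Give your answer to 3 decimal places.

var(2X + Y) = (2)²·var(X) + (1)²·var(Y) + 2·(2)·(1)·cov(X,Y)
= 4·0.17 + 1·0.32 + 4·-0.12 = 0.52

0.520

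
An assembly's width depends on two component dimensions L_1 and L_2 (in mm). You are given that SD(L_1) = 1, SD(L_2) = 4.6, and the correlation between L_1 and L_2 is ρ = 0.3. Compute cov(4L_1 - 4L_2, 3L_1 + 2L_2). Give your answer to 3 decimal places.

-162.800

V(L_1) = (1)² = 1;  V(L_2) = (4.6)² = 21.16
cov(L_1,L_2) = ρ·SD(L_1)·SD(L_2) = 0.3·1·4.6 = 1.38
cov(4L_1 - 4L_2, 3L_1 + 2L_2) = (4)(3)V(L_1) + (-4)(2)V(L_2) + [(4)(2) + (-4)(3)]cov(L_1,L_2)
= 12·1 + -8·21.16 + -4·1.38 = -162.8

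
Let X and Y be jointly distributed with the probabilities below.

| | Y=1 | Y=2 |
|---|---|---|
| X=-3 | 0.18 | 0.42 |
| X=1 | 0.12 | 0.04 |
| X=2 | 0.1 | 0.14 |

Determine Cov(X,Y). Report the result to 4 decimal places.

-0.2440

E[X] = -1.16,  E[Y] = 1.6
E[XY] = -2.1
Cov(X,Y) = E[XY] − E[X]E[Y] = -2.1 − (-1.16)(1.6) = -0.244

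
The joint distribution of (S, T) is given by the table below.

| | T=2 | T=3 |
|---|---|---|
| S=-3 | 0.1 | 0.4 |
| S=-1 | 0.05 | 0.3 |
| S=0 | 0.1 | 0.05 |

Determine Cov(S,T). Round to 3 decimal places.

E[S] = -1.85,  E[T] = 2.75
E[ST] = -5.2
Cov(S,T) = E[ST] − E[S]E[T] = -5.2 − (-1.85)(2.75) = -0.1125

-0.113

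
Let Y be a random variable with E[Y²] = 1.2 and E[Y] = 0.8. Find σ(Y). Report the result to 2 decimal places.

var(Y) = 1.2 − (0.8)² = 0.56
σ(Y) = √0.56 ≈ 0.75

0.75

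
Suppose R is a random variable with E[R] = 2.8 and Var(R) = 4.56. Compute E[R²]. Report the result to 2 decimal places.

12.40

E[R²] = Var(R) + (E[R])² = 4.56 + (2.8)² = 12.4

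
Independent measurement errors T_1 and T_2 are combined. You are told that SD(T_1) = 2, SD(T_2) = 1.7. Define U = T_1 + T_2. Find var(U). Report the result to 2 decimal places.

var(T_1) = 4, var(T_2) = 2.89
By independence, var(U) = (1)²var(T_1) + (1)²var(T_2)
= (1)²·4 + (1)²·2.89 = 6.89

6.89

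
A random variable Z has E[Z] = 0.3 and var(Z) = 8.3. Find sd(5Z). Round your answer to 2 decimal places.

var(5Z) = (5)²·8.3 = 207.5
sd(5Z) = √207.5 ≈ 14.40

14.40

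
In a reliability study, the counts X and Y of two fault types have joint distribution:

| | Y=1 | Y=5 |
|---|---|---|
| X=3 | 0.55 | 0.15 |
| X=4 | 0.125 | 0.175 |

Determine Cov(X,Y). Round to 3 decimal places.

E[X] = 3.3,  E[Y] = 2.3
E[XY] = 7.9
Cov(X,Y) = E[XY] − E[X]E[Y] = 7.9 − (3.3)(2.3) = 0.31

0.310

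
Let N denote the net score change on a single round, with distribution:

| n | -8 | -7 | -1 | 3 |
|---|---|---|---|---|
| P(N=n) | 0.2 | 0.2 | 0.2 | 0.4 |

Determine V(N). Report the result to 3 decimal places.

22.400

E[N] = (-8)(0.2) + (-7)(0.2) + (-1)(0.2) + (3)(0.4) = -2
E[N²] = (-8)²(0.2) + (-7)²(0.2) + (-1)²(0.2) + (3)²(0.4) = 26.4
V(N) = E[N²] − (E[N])² = 26.4 − (-2)² = 22.4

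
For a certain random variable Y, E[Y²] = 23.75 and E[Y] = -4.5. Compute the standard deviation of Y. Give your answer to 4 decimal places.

1.8708

var(Y) = 23.75 − (-4.5)² = 3.5
SD(Y) = √3.5 ≈ 1.8708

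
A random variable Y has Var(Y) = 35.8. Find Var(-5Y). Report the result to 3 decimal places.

895.000

Var(-5Y) = (-5)²·Var(Y) = 25·35.8 = 895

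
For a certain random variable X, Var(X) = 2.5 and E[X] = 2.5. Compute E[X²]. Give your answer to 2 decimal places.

E[X²] = Var(X) + (E[X])² = 2.5 + (2.5)² = 8.75

8.75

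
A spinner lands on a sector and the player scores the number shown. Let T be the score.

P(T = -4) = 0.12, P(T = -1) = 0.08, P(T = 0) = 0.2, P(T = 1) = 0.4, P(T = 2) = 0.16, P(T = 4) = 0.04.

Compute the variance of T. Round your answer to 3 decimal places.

E[T] = (-4)(0.12) + (-1)(0.08) + (0)(0.2) + (1)(0.4) + (2)(0.16) + (4)(0.04) = 0.32
E[T²] = (-4)²(0.12) + (-1)²(0.08) + (0)²(0.2) + (1)²(0.4) + (2)²(0.16) + (4)²(0.04) = 3.68
Var(T) = E[T²] − (E[T])² = 3.68 − (0.32)² = 3.5776

3.578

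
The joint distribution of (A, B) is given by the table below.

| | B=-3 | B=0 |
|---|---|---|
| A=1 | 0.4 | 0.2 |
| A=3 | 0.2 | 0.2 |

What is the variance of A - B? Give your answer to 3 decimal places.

E[A] = 1.8,  E[B] = -1.8,  E[AB] = -3
var(A) = 4.2 − (1.8)² = 0.96;  var(B) = 5.4 − (-1.8)² = 2.16
cov(A,B) = -3 − (1.8)(-1.8) = 0.24
var(A - B) = (1)²·0.96 + (-1)²·2.16 + 2·(1)·(-1)·0.24 = 2.64

2.640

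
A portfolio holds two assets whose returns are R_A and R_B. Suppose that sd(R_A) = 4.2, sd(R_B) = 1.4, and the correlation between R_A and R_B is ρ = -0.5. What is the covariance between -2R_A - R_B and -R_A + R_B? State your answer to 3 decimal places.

36.260

V(R_A) = (4.2)² = 17.64;  V(R_B) = (1.4)² = 1.96
cov(R_A,R_B) = ρ·sd(R_A)·sd(R_B) = -0.5·4.2·1.4 = -2.94
cov(-2R_A - R_B, -R_A + R_B) = (-2)(-1)V(R_A) + (-1)(1)V(R_B) + [(-2)(1) + (-1)(-1)]cov(R_A,R_B)
= 2·17.64 + -1·1.96 + -1·-2.94 = 36.26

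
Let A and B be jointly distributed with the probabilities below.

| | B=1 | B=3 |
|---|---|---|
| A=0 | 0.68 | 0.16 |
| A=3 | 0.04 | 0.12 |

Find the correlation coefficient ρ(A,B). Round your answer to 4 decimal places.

E[A] = 0.48,  E[B] = 1.56
E[AB] = 1.2
Cov(A,B) = E[AB] − E[A]E[B] = 1.2 − (0.48)(1.56) = 0.4512
V(A) = 1.2096,  V(B) = 0.8064
ρ = 0.4512 / √(1.2096·0.8064) ≈ 0.4568

0.4568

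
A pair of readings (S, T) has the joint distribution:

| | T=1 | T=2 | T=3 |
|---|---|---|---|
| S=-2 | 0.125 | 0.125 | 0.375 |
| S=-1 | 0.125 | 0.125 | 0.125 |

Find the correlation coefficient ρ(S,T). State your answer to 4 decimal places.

-0.2335

E[S] = -1.625,  E[T] = 2.25
E[ST] = -3.75
Cov(S,T) = E[ST] − E[S]E[T] = -3.75 − (-1.625)(2.25) = -0.09375
Var(S) = 0.234375,  Var(T) = 0.6875
ρ = -0.09375 / √(0.234375·0.6875) ≈ -0.2335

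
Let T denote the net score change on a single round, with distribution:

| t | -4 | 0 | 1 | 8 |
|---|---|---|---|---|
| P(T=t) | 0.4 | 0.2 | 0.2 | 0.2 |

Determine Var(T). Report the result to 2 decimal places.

E[T] = (-4)(0.4) + (0)(0.2) + (1)(0.2) + (8)(0.2) = 0.2
E[T²] = (-4)²(0.4) + (0)²(0.2) + (1)²(0.2) + (8)²(0.2) = 19.4
Var(T) = E[T²] − (E[T])² = 19.4 − (0.2)² = 19.36

19.36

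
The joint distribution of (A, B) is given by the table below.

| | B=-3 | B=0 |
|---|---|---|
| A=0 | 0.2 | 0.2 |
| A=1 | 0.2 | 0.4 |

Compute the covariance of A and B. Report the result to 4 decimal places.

E[A] = 0.6,  E[B] = -1.2
E[AB] = -0.6
Cov(A,B) = E[AB] − E[A]E[B] = -0.6 − (0.6)(-1.2) = 0.12

0.1200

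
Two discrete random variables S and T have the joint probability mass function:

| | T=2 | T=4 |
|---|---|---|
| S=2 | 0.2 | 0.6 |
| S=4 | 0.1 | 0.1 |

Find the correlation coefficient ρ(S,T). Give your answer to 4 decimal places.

E[S] = 2.4,  E[T] = 3.4
E[ST] = 8
Cov(S,T) = E[ST] − E[S]E[T] = 8 − (2.4)(3.4) = -0.16
V(S) = 0.64,  V(T) = 0.84
ρ = -0.16 / √(0.64·0.84) ≈ -0.2182

-0.2182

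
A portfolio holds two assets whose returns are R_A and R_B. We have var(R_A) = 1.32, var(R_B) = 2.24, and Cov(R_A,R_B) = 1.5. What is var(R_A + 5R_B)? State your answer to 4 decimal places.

var(R_A + 5R_B) = (1)²·var(R_A) + (5)²·var(R_B) + 2·(1)·(5)·Cov(R_A,R_B)
= 1·1.32 + 25·2.24 + 10·1.5 = 72.32

72.3200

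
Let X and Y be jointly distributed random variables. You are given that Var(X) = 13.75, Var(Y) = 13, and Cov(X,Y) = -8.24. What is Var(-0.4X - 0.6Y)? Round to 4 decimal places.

2.9248

Var(-0.4X - 0.6Y) = (-0.4)²·Var(X) + (-0.6)²·Var(Y) + 2·(-0.4)·(-0.6)·Cov(X,Y)
= 0.16·13.75 + 0.36·13 + 0.48·-8.24 = 2.9248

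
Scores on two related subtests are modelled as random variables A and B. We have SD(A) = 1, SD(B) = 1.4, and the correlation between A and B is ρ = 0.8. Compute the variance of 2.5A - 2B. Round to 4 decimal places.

Var(A) = (1)² = 1;  Var(B) = (1.4)² = 1.96
Cov(A,B) = ρ·SD(A)·SD(B) = 0.8·1·1.4 = 1.12
Var(2.5A - 2B) = (2.5)²·Var(A) + (-2)²·Var(B) + 2·(2.5)·(-2)·Cov(A,B)
= 6.25·1 + 4·1.96 + -10·1.12 = 2.89

2.8900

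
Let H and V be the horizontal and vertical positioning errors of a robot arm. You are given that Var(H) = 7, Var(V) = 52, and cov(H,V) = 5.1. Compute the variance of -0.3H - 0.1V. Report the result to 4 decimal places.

1.4560

Var(-0.3H - 0.1V) = (-0.3)²·Var(H) + (-0.1)²·Var(V) + 2·(-0.3)·(-0.1)·cov(H,V)
= 0.09·7 + 0.01·52 + 0.06·5.1 = 1.456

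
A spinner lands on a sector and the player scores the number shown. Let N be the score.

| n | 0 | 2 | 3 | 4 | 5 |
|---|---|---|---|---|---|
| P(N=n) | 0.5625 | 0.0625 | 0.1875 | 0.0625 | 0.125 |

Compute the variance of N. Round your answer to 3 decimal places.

E[N] = (0)(0.5625) + (2)(0.0625) + (3)(0.1875) + (4)(0.0625) + (5)(0.125) = 1.5625
E[N²] = (0)²(0.5625) + (2)²(0.0625) + (3)²(0.1875) + (4)²(0.0625) + (5)²(0.125) = 6.0625
Var(N) = E[N²] − (E[N])² = 6.0625 − (1.5625)² = 3.62109375

3.621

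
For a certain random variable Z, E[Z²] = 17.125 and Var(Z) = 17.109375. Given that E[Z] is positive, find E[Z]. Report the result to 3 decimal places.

(E[Z])² = E[Z²] − Var(Z) = 17.125 − 17.109375 = 0.015625
E[Z] = √0.015625 = 0.125

0.125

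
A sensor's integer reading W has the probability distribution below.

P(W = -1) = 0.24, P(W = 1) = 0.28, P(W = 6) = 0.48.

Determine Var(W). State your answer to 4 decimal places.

E[W] = (-1)(0.24) + (1)(0.28) + (6)(0.48) = 2.92
E[W²] = (-1)²(0.24) + (1)²(0.28) + (6)²(0.48) = 17.8
Var(W) = E[W²] − (E[W])² = 17.8 − (2.92)² = 9.2736

9.2736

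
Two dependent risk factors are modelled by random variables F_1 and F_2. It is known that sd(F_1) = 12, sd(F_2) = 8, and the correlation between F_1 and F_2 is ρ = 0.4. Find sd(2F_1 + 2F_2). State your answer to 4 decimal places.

33.7520

Var(F_1) = (12)² = 144;  Var(F_2) = (8)² = 64
Cov(F_1,F_2) = ρ·sd(F_1)·sd(F_2) = 0.4·12·8 = 38.4
Var(2F_1 + 2F_2) = (2)²·Var(F_1) + (2)²·Var(F_2) + 2·(2)·(2)·Cov(F_1,F_2)
= 4·144 + 4·64 + 8·38.4 = 1139.2
sd(2F_1 + 2F_2) = √1139.2 ≈ 33.7520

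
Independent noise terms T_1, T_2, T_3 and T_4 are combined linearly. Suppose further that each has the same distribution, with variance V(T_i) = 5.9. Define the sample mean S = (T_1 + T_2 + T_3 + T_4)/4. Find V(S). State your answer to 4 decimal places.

By independence, V(S) = (0.25)²V(T_1) + (0.25)²V(T_2) + (0.25)²V(T_3) + (0.25)²V(T_4)
= (0.25)²·5.9 + (0.25)²·5.9 + (0.25)²·5.9 + (0.25)²·5.9 = 1.475

1.4750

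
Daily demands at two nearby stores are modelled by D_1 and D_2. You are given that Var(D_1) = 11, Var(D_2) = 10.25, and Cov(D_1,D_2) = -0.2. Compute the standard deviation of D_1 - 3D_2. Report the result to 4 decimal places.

Var(D_1 - 3D_2) = (1)²·Var(D_1) + (-3)²·Var(D_2) + 2·(1)·(-3)·Cov(D_1,D_2)
= 1·11 + 9·10.25 + -6·-0.2 = 104.45
σ(D_1 - 3D_2) = √104.45 ≈ 10.2201

10.2201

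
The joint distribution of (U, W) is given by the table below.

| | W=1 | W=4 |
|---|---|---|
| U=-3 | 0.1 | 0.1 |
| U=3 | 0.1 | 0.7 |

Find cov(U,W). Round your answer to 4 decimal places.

1.0800

E[U] = 1.8,  E[W] = 3.4
E[UW] = 7.2
cov(U,W) = E[UW] − E[U]E[W] = 7.2 − (1.8)(3.4) = 1.08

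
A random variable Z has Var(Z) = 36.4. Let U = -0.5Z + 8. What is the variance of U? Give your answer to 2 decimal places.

9.10

Var(-0.5Z + 8) = (-0.5)²·Var(Z) = 0.25·36.4 = 9.1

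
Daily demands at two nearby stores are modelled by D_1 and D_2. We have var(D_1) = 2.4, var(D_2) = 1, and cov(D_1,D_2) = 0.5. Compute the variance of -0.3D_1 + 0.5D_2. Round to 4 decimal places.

0.3160

var(-0.3D_1 + 0.5D_2) = (-0.3)²·var(D_1) + (0.5)²·var(D_2) + 2·(-0.3)·(0.5)·cov(D_1,D_2)
= 0.09·2.4 + 0.25·1 + -0.3·0.5 = 0.316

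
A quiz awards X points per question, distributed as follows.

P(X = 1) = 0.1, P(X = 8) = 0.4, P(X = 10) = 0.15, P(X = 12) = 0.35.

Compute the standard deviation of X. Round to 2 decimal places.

3.18

E[X] = (1)(0.1) + (8)(0.4) + (10)(0.15) + (12)(0.35) = 9
E[X²] = (1)²(0.1) + (8)²(0.4) + (10)²(0.15) + (12)²(0.35) = 91.1
var(X) = E[X²] − (E[X])² = 91.1 − (9)² = 10.1
SD(X) = √10.1 ≈ 3.18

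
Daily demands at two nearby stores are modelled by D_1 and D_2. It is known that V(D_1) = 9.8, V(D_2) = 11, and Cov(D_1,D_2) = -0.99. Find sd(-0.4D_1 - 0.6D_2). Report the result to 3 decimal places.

2.248

V(-0.4D_1 - 0.6D_2) = (-0.4)²·V(D_1) + (-0.6)²·V(D_2) + 2·(-0.4)·(-0.6)·Cov(D_1,D_2)
= 0.16·9.8 + 0.36·11 + 0.48·-0.99 = 5.0528
sd(-0.4D_1 - 0.6D_2) = √5.0528 ≈ 2.248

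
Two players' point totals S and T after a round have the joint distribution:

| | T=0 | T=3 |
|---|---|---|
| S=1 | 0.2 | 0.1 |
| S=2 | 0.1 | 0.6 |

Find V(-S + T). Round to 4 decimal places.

1.4400

E[S] = 1.7,  E[T] = 2.1,  E[ST] = 3.9
V(S) = 3.1 − (1.7)² = 0.21;  V(T) = 6.3 − (2.1)² = 1.89
cov(S,T) = 3.9 − (1.7)(2.1) = 0.33
V(-S + T) = (-1)²·0.21 + (1)²·1.89 + 2·(-1)·(1)·0.33 = 1.44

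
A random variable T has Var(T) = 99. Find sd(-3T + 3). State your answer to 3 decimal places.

Var(-3T + 3) = (-3)²·99 = 891
sd(-3T + 3) = √891 ≈ 29.850

29.850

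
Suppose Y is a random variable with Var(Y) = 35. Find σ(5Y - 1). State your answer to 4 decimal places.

Var(5Y - 1) = (5)²·35 = 875
σ(5Y - 1) = √875 ≈ 29.5804

29.5804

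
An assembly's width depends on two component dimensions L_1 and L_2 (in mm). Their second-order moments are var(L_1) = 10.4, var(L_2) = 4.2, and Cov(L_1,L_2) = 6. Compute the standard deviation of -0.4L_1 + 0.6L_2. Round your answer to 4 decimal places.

0.5441

var(-0.4L_1 + 0.6L_2) = (-0.4)²·var(L_1) + (0.6)²·var(L_2) + 2·(-0.4)·(0.6)·Cov(L_1,L_2)
= 0.16·10.4 + 0.36·4.2 + -0.48·6 = 0.296
SD(-0.4L_1 + 0.6L_2) = √0.296 ≈ 0.5441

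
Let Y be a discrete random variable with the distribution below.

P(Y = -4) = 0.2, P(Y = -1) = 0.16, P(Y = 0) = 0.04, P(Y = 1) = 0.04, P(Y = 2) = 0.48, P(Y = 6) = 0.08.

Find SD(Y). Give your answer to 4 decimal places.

E[Y] = (-4)(0.2) + (-1)(0.16) + (0)(0.04) + (1)(0.04) + (2)(0.48) + (6)(0.08) = 0.52
E[Y²] = (-4)²(0.2) + (-1)²(0.16) + (0)²(0.04) + (1)²(0.04) + (2)²(0.48) + (6)²(0.08) = 8.2
var(Y) = E[Y²] − (E[Y])² = 8.2 − (0.52)² = 7.9296
SD(Y) = √7.9296 ≈ 2.8160

2.8160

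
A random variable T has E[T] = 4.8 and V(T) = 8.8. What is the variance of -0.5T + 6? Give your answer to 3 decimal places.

V(-0.5T + 6) = (-0.5)²·V(T) = 0.25·8.8 = 2.2

2.200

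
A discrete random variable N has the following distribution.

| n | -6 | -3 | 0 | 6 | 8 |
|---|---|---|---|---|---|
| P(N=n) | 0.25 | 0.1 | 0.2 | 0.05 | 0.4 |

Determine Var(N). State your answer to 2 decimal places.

E[N] = (-6)(0.25) + (-3)(0.1) + (0)(0.2) + (6)(0.05) + (8)(0.4) = 1.7
E[N²] = (-6)²(0.25) + (-3)²(0.1) + (0)²(0.2) + (6)²(0.05) + (8)²(0.4) = 37.3
Var(N) = E[N²] − (E[N])² = 37.3 − (1.7)² = 34.41

34.41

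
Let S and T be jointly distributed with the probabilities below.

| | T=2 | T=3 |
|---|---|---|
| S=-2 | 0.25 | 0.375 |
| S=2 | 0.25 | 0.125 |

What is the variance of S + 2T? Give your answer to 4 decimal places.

E[S] = -0.5,  E[T] = 2.5,  E[ST] = -1.5
V(S) = 4 − (-0.5)² = 3.75;  V(T) = 6.5 − (2.5)² = 0.25
Cov(S,T) = -1.5 − (-0.5)(2.5) = -0.25
V(S + 2T) = (1)²·3.75 + (2)²·0.25 + 2·(1)·(2)·-0.25 = 3.75

3.7500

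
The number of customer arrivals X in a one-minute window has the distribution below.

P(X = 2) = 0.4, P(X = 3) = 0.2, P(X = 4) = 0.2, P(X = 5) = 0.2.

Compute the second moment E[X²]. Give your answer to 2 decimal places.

E[X²] = (2)²(0.4) + (3)²(0.2) + (4)²(0.2) + (5)²(0.2) = 11.6

11.60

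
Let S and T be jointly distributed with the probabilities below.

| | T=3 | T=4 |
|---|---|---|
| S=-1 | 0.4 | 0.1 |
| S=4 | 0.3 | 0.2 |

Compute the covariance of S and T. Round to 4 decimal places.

E[S] = 1.5,  E[T] = 3.3
E[ST] = 5.2
Cov(S,T) = E[ST] − E[S]E[T] = 5.2 − (1.5)(3.3) = 0.25

0.2500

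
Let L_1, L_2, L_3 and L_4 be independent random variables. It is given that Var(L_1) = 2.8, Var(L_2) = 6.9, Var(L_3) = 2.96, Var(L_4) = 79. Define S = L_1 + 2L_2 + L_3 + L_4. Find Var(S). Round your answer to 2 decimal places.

112.36

By independence, Var(S) = (1)²Var(L_1) + (2)²Var(L_2) + (1)²Var(L_3) + (1)²Var(L_4)
= (1)²·2.8 + (2)²·6.9 + (1)²·2.96 + (1)²·79 = 112.36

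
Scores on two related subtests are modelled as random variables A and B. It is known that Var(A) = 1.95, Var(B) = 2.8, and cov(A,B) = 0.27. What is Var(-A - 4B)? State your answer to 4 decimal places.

Var(-A - 4B) = (-1)²·Var(A) + (-4)²·Var(B) + 2·(-1)·(-4)·cov(A,B)
= 1·1.95 + 16·2.8 + 8·0.27 = 48.91

48.9100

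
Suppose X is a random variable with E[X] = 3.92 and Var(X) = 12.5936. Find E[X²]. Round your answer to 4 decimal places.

E[X²] = Var(X) + (E[X])² = 12.5936 + (3.92)² = 27.96

27.9600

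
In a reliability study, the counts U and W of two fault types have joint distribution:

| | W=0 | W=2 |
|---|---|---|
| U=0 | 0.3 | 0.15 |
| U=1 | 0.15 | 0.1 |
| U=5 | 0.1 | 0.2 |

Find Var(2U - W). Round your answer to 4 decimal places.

17.2400

E[U] = 1.75,  E[W] = 0.9,  E[UW] = 2.2
Var(U) = 7.75 − (1.75)² = 4.6875;  Var(W) = 1.8 − (0.9)² = 0.99
cov(U,W) = 2.2 − (1.75)(0.9) = 0.625
Var(2U - W) = (2)²·4.6875 + (-1)²·0.99 + 2·(2)·(-1)·0.625 = 17.24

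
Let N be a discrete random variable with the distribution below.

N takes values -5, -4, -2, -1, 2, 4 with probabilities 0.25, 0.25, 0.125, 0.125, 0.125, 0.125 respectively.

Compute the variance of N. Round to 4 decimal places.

E[N] = (-5)(0.25) + (-4)(0.25) + (-2)(0.125) + (-1)(0.125) + (2)(0.125) + (4)(0.125) = -1.875
E[N²] = (-5)²(0.25) + (-4)²(0.25) + (-2)²(0.125) + (-1)²(0.125) + (2)²(0.125) + (4)²(0.125) = 13.375
var(N) = E[N²] − (E[N])² = 13.375 − (-1.875)² = 9.859375

9.8594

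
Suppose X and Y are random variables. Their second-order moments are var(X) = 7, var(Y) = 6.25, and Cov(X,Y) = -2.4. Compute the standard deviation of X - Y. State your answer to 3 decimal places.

4.249

var(X - Y) = (1)²·var(X) + (-1)²·var(Y) + 2·(1)·(-1)·Cov(X,Y)
= 1·7 + 1·6.25 + -2·-2.4 = 18.05
SD(X - Y) = √18.05 ≈ 4.249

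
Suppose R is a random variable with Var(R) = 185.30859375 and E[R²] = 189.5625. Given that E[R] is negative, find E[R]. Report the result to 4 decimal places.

-2.0625

(E[R])² = E[R²] − Var(R) = 189.5625 − 185.30859375 = 4.25390625
E[R] = −√4.25390625 = -2.0625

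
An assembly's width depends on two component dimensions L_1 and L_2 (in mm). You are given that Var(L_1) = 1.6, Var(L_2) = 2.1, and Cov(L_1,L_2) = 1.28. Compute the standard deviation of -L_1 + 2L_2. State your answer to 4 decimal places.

Var(-L_1 + 2L_2) = (-1)²·Var(L_1) + (2)²·Var(L_2) + 2·(-1)·(2)·Cov(L_1,L_2)
= 1·1.6 + 4·2.1 + -4·1.28 = 4.88
sd(-L_1 + 2L_2) = √4.88 ≈ 2.2091

2.2091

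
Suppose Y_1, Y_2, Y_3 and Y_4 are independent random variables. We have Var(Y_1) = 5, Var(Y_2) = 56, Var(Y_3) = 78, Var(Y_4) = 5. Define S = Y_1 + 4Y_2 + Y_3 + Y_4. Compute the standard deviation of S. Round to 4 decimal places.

By independence, Var(S) = (1)²Var(Y_1) + (4)²Var(Y_2) + (1)²Var(Y_3) + (1)²Var(Y_4)
= (1)²·5 + (4)²·56 + (1)²·78 + (1)²·5 = 984
SD(S) = √984 ≈ 31.3688

31.3688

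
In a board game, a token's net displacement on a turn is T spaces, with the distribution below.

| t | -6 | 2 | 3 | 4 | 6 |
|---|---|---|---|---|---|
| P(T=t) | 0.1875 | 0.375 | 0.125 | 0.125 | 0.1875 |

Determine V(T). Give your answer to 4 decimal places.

E[T] = (-6)(0.1875) + (2)(0.375) + (3)(0.125) + (4)(0.125) + (6)(0.1875) = 1.625
E[T²] = (-6)²(0.1875) + (2)²(0.375) + (3)²(0.125) + (4)²(0.125) + (6)²(0.1875) = 18.125
V(T) = E[T²] − (E[T])² = 18.125 − (1.625)² = 15.484375

15.4844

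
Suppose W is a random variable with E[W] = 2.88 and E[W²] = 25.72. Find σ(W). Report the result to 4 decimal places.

4.1744

Var(W) = 25.72 − (2.88)² = 17.4256
σ(W) = √17.4256 ≈ 4.1744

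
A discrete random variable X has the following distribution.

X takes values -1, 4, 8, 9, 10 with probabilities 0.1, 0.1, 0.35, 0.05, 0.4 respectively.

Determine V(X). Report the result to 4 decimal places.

11.1475

E[X] = (-1)(0.1) + (4)(0.1) + (8)(0.35) + (9)(0.05) + (10)(0.4) = 7.55
E[X²] = (-1)²(0.1) + (4)²(0.1) + (8)²(0.35) + (9)²(0.05) + (10)²(0.4) = 68.15
V(X) = E[X²] − (E[X])² = 68.15 − (7.55)² = 11.1475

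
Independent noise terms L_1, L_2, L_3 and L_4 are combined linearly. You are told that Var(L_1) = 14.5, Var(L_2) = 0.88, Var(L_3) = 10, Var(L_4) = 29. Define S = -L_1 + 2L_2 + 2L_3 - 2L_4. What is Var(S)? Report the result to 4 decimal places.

174.0200

By independence, Var(S) = (-1)²Var(L_1) + (2)²Var(L_2) + (2)²Var(L_3) + (-2)²Var(L_4)
= (-1)²·14.5 + (2)²·0.88 + (2)²·10 + (-2)²·29 = 174.02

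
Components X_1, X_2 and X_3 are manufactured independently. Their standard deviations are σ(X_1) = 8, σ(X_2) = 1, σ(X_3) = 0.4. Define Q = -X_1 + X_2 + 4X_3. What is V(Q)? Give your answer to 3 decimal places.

67.560

V(X_1) = 64, V(X_2) = 1, V(X_3) = 0.16
By independence, V(Q) = (-1)²V(X_1) + (1)²V(X_2) + (4)²V(X_3)
= (-1)²·64 + (1)²·1 + (4)²·0.16 = 67.56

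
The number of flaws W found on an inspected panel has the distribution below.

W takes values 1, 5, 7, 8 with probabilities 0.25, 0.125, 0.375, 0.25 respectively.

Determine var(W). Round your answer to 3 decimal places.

7.500

E[W] = (1)(0.25) + (5)(0.125) + (7)(0.375) + (8)(0.25) = 5.5
E[W²] = (1)²(0.25) + (5)²(0.125) + (7)²(0.375) + (8)²(0.25) = 37.75
var(W) = E[W²] − (E[W])² = 37.75 − (5.5)² = 7.5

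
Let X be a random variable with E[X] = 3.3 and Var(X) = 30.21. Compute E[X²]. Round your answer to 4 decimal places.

E[X²] = Var(X) + (E[X])² = 30.21 + (3.3)² = 41.1

41.1000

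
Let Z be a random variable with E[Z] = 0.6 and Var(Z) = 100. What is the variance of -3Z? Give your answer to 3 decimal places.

Var(-3Z) = (-3)²·Var(Z) = 9·100 = 900

900.000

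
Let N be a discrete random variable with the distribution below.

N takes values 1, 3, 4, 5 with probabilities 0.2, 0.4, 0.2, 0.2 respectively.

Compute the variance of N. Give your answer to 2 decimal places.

1.76

E[N] = (1)(0.2) + (3)(0.4) + (4)(0.2) + (5)(0.2) = 3.2
E[N²] = (1)²(0.2) + (3)²(0.4) + (4)²(0.2) + (5)²(0.2) = 12
V(N) = E[N²] − (E[N])² = 12 − (3.2)² = 1.76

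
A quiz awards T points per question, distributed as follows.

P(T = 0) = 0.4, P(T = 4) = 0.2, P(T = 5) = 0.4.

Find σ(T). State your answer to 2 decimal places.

2.32

E[T] = (0)(0.4) + (4)(0.2) + (5)(0.4) = 2.8
E[T²] = (0)²(0.4) + (4)²(0.2) + (5)²(0.4) = 13.2
Var(T) = E[T²] − (E[T])² = 13.2 − (2.8)² = 5.36
σ(T) = √5.36 ≈ 2.32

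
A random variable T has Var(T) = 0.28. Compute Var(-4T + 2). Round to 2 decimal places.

4.48

Var(-4T + 2) = (-4)²·Var(T) = 16·0.28 = 4.48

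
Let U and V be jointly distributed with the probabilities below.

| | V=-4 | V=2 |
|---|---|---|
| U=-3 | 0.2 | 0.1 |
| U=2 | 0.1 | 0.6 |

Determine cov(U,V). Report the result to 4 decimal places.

3.3000

E[U] = 0.5,  E[V] = 0.2
E[UV] = 3.4
cov(U,V) = E[UV] − E[U]E[V] = 3.4 − (0.5)(0.2) = 3.3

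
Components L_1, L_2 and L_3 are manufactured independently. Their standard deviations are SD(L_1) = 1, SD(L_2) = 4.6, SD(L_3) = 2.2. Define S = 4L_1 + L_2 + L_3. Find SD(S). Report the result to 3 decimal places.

6.481

var(L_1) = 1, var(L_2) = 21.16, var(L_3) = 4.84
By independence, var(S) = (4)²var(L_1) + (1)²var(L_2) + (1)²var(L_3)
= (4)²·1 + (1)²·21.16 + (1)²·4.84 = 42
SD(S) = √42 ≈ 6.481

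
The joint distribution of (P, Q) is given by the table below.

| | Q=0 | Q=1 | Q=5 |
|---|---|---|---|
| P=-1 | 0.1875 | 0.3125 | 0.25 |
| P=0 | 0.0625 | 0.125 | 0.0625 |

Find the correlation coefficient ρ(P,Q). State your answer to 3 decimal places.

-0.070

E[P] = -0.75,  E[Q] = 2
E[PQ] = -1.5625
cov(P,Q) = E[PQ] − E[P]E[Q] = -1.5625 − (-0.75)(2) = -0.0625
var(P) = 0.1875,  var(Q) = 4.25
ρ = -0.0625 / √(0.1875·4.25) ≈ -0.070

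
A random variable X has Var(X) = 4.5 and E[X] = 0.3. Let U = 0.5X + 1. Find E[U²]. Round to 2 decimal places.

E[0.5X + 1] = 0.5·0.3 + 1 = 1.15
Var(0.5X + 1) = (0.5)²·4.5 = 1.125
E[U²] = Var(U) + (E[U])² = 1.125 + (1.15)² = 2.4475

2.45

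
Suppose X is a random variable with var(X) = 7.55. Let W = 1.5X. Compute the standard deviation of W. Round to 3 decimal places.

var(1.5X) = (1.5)²·7.55 = 16.9875
SD(W) = √16.9875 ≈ 4.122

4.122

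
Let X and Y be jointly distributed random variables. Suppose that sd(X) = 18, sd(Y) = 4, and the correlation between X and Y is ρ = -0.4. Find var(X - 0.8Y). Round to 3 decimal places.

380.320

var(X) = (18)² = 324;  var(Y) = (4)² = 16
Cov(X,Y) = ρ·sd(X)·sd(Y) = -0.4·18·4 = -28.8
var(X - 0.8Y) = (1)²·var(X) + (-0.8)²·var(Y) + 2·(1)·(-0.8)·Cov(X,Y)
= 1·324 + 0.64·16 + -1.6·-28.8 = 380.32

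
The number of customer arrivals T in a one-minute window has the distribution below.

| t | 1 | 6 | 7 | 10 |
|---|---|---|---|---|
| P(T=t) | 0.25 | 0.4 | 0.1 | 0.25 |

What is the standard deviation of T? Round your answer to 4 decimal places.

E[T] = (1)(0.25) + (6)(0.4) + (7)(0.1) + (10)(0.25) = 5.85
E[T²] = (1)²(0.25) + (6)²(0.4) + (7)²(0.1) + (10)²(0.25) = 44.55
var(T) = E[T²] − (E[T])² = 44.55 − (5.85)² = 10.3275
SD(T) = √10.3275 ≈ 3.2136

3.2136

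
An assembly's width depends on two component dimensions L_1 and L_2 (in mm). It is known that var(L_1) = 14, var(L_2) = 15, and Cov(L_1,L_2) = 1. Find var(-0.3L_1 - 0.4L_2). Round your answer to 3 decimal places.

var(-0.3L_1 - 0.4L_2) = (-0.3)²·var(L_1) + (-0.4)²·var(L_2) + 2·(-0.3)·(-0.4)·Cov(L_1,L_2)
= 0.09·14 + 0.16·15 + 0.24·1 = 3.9

3.900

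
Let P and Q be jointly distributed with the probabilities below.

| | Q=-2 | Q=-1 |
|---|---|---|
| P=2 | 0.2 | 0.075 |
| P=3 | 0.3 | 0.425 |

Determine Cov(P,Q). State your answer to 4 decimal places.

0.0625

E[P] = 2.725,  E[Q] = -1.5
E[PQ] = -4.025
Cov(P,Q) = E[PQ] − E[P]E[Q] = -4.025 − (2.725)(-1.5) = 0.0625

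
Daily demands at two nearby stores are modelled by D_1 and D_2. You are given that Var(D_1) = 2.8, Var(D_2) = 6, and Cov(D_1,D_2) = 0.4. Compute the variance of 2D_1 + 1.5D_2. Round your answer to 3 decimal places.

27.100

Var(2D_1 + 1.5D_2) = (2)²·Var(D_1) + (1.5)²·Var(D_2) + 2·(2)·(1.5)·Cov(D_1,D_2)
= 4·2.8 + 2.25·6 + 6·0.4 = 27.1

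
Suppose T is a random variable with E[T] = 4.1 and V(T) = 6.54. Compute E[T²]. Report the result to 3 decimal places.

23.350

E[T²] = V(T) + (E[T])² = 6.54 + (4.1)² = 23.35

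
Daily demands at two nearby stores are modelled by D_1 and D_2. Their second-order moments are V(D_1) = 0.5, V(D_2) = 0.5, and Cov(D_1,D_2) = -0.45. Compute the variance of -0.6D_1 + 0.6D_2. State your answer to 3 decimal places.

V(-0.6D_1 + 0.6D_2) = (-0.6)²·V(D_1) + (0.6)²·V(D_2) + 2·(-0.6)·(0.6)·Cov(D_1,D_2)
= 0.36·0.5 + 0.36·0.5 + -0.72·-0.45 = 0.684

0.684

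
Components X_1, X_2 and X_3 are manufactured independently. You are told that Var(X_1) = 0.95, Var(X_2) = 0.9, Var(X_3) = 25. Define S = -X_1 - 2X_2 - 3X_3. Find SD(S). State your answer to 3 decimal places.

15.151

By independence, Var(S) = (-1)²Var(X_1) + (-2)²Var(X_2) + (-3)²Var(X_3)
= (-1)²·0.95 + (-2)²·0.9 + (-3)²·25 = 229.55
SD(S) = √229.55 ≈ 15.151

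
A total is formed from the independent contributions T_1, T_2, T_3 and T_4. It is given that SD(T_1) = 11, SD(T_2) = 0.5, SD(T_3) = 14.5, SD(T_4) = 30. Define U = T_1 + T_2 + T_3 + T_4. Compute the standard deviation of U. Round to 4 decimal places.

35.0927

Var(T_1) = 121, Var(T_2) = 0.25, Var(T_3) = 210.25, Var(T_4) = 900
By independence, Var(U) = (1)²Var(T_1) + (1)²Var(T_2) + (1)²Var(T_3) + (1)²Var(T_4)
= (1)²·121 + (1)²·0.25 + (1)²·210.25 + (1)²·900 = 1231.5
SD(U) = √1231.5 ≈ 35.0927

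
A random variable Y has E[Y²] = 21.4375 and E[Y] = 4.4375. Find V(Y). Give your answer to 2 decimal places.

V(Y) = 21.4375 − (4.4375)² = 1.74609375

1.75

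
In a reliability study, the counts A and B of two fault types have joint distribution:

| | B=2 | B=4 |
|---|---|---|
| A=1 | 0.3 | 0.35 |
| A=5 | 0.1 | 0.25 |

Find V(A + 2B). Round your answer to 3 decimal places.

E[A] = 2.4,  E[B] = 3.2,  E[AB] = 8
V(A) = 9.4 − (2.4)² = 3.64;  V(B) = 11.2 − (3.2)² = 0.96
Cov(A,B) = 8 − (2.4)(3.2) = 0.32
V(A + 2B) = (1)²·3.64 + (2)²·0.96 + 2·(1)·(2)·0.32 = 8.76

8.760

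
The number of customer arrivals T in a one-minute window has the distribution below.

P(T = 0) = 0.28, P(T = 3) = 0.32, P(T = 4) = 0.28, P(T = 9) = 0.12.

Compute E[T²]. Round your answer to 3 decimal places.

E[T²] = (0)²(0.28) + (3)²(0.32) + (4)²(0.28) + (9)²(0.12) = 17.08

17.080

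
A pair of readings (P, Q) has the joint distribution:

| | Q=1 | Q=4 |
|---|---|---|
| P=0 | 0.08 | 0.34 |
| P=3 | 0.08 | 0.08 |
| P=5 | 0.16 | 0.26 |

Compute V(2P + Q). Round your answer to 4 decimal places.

20.5200

E[P] = 2.58,  E[Q] = 3.04,  E[PQ] = 7.2
V(P) = 11.94 − (2.58)² = 5.2836;  V(Q) = 11.2 − (3.04)² = 1.9584
cov(P,Q) = 7.2 − (2.58)(3.04) = -0.6432
V(2P + Q) = (2)²·5.2836 + (1)²·1.9584 + 2·(2)·(1)·-0.6432 = 20.52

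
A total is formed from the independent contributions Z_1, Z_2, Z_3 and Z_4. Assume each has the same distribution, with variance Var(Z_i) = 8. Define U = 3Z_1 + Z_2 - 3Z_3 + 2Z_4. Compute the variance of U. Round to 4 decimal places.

184.0000

By independence, Var(U) = (3)²Var(Z_1) + (1)²Var(Z_2) + (-3)²Var(Z_3) + (2)²Var(Z_4)
= (3)²·8 + (1)²·8 + (-3)²·8 + (2)²·8 = 184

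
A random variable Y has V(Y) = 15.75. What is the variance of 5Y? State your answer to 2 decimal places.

V(5Y) = (5)²·V(Y) = 25·15.75 = 393.75

393.75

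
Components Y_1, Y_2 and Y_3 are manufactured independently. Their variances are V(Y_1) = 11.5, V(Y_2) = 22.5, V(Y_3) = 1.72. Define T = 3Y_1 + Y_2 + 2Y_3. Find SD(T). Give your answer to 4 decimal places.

By independence, V(T) = (3)²V(Y_1) + (1)²V(Y_2) + (2)²V(Y_3)
= (3)²·11.5 + (1)²·22.5 + (2)²·1.72 = 132.88
SD(T) = √132.88 ≈ 11.5274

11.5274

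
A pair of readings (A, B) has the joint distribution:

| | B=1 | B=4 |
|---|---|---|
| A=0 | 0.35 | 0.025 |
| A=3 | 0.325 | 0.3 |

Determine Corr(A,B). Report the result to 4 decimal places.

0.4272

E[A] = 1.875,  E[B] = 1.975
E[AB] = 4.575
Cov(A,B) = E[AB] − E[A]E[B] = 4.575 − (1.875)(1.975) = 0.871875
Var(A) = 2.109375,  Var(B) = 1.974375
ρ = 0.871875 / √(2.109375·1.974375) ≈ 0.4272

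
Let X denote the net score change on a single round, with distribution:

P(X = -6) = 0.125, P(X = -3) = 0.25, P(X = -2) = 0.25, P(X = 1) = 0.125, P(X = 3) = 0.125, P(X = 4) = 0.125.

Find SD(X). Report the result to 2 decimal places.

3.16

E[X] = (-6)(0.125) + (-3)(0.25) + (-2)(0.25) + (1)(0.125) + (3)(0.125) + (4)(0.125) = -1
E[X²] = (-6)²(0.125) + (-3)²(0.25) + (-2)²(0.25) + (1)²(0.125) + (3)²(0.125) + (4)²(0.125) = 11
V(X) = E[X²] − (E[X])² = 11 − (-1)² = 10
SD(X) = √10 ≈ 3.16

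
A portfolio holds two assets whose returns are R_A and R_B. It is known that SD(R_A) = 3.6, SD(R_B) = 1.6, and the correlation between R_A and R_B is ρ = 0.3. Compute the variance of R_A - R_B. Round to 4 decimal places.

12.0640

var(R_A) = (3.6)² = 12.96;  var(R_B) = (1.6)² = 2.56
Cov(R_A,R_B) = ρ·SD(R_A)·SD(R_B) = 0.3·3.6·1.6 = 1.728
var(R_A - R_B) = (1)²·var(R_A) + (-1)²·var(R_B) + 2·(1)·(-1)·Cov(R_A,R_B)
= 1·12.96 + 1·2.56 + -2·1.728 = 12.064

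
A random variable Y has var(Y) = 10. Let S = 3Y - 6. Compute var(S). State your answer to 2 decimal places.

var(3Y - 6) = (3)²·var(Y) = 9·10 = 90

90.00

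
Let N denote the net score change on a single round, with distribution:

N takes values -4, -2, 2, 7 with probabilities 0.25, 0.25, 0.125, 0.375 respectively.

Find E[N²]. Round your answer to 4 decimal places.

E[N²] = (-4)²(0.25) + (-2)²(0.25) + (2)²(0.125) + (7)²(0.375) = 23.875

23.8750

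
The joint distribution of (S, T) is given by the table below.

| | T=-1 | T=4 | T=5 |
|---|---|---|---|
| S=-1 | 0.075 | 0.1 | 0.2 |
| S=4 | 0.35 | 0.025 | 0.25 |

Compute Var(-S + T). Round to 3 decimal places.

18.660

E[S] = 2.125,  E[T] = 2.325,  E[ST] = 2.675
Var(S) = 10.375 − (2.125)² = 5.859375;  Var(T) = 13.675 − (2.325)² = 8.269375
Cov(S,T) = 2.675 − (2.125)(2.325) = -2.265625
Var(-S + T) = (-1)²·5.859375 + (1)²·8.269375 + 2·(-1)·(1)·-2.265625 = 18.66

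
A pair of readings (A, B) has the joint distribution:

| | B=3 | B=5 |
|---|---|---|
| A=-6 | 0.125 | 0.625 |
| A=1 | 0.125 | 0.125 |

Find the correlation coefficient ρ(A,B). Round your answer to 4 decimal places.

E[A] = -4.25,  E[B] = 4.5
E[AB] = -20
cov(A,B) = E[AB] − E[A]E[B] = -20 − (-4.25)(4.5) = -0.875
Var(A) = 9.1875,  Var(B) = 0.75
ρ = -0.875 / √(9.1875·0.75) ≈ -0.3333

-0.3333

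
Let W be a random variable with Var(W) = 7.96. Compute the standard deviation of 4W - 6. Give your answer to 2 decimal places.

Var(4W - 6) = (4)²·7.96 = 127.36
sd(4W - 6) = √127.36 ≈ 11.29

11.29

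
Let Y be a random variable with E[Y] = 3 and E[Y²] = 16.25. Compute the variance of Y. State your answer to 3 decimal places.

7.250

Var(Y) = 16.25 − (3)² = 7.25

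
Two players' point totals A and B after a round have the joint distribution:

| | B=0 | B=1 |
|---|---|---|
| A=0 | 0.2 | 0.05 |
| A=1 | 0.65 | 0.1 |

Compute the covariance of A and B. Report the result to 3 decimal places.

-0.013

E[A] = 0.75,  E[B] = 0.15
E[AB] = 0.1
Cov(A,B) = E[AB] − E[A]E[B] = 0.1 − (0.75)(0.15) = -0.0125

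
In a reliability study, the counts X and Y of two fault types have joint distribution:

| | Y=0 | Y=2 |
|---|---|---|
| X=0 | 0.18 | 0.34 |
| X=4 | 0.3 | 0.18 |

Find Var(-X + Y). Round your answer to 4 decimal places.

6.1056

E[X] = 1.92,  E[Y] = 1.04,  E[XY] = 1.44
Var(X) = 7.68 − (1.92)² = 3.9936;  Var(Y) = 2.08 − (1.04)² = 0.9984
Cov(X,Y) = 1.44 − (1.92)(1.04) = -0.5568
Var(-X + Y) = (-1)²·3.9936 + (1)²·0.9984 + 2·(-1)·(1)·-0.5568 = 6.1056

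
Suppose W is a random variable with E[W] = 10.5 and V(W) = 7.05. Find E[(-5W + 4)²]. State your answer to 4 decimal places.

2528.5000

E[-5W + 4] = -5·10.5 + 4 = -48.5
V(-5W + 4) = (-5)²·7.05 = 176.25
E[(-5W + 4)²] = V((-5W + 4)) + (E[(-5W + 4)])² = 176.25 + (-48.5)² = 2528.5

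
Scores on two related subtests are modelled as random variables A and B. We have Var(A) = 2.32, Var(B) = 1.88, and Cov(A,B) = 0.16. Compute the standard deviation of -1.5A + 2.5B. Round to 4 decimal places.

Var(-1.5A + 2.5B) = (-1.5)²·Var(A) + (2.5)²·Var(B) + 2·(-1.5)·(2.5)·Cov(A,B)
= 2.25·2.32 + 6.25·1.88 + -7.5·0.16 = 15.77
sd(-1.5A + 2.5B) = √15.77 ≈ 3.9711

3.9711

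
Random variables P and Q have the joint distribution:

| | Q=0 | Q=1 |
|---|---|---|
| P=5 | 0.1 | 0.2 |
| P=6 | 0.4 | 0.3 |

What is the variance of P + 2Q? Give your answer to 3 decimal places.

1.010

E[P] = 5.7,  E[Q] = 0.5,  E[PQ] = 2.8
V(P) = 32.7 − (5.7)² = 0.21;  V(Q) = 0.5 − (0.5)² = 0.25
Cov(P,Q) = 2.8 − (5.7)(0.5) = -0.05
V(P + 2Q) = (1)²·0.21 + (2)²·0.25 + 2·(1)·(2)·-0.05 = 1.01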